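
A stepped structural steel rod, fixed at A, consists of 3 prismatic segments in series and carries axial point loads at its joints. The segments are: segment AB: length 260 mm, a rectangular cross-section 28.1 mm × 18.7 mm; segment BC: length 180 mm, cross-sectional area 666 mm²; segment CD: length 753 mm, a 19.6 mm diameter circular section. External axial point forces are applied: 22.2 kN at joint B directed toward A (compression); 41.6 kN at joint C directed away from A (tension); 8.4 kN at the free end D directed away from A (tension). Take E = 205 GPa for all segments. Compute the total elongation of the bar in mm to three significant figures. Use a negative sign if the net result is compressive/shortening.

0.235 mm

Internal axial forces (sectioning from the free end, tension +): N_CD = 8.4 kN, N_BC = 50 kN, N_AB = 27.8 kN.
A_AB = 525.5 mm².
A_CD = 301.7 mm².
δ_AB = 27800·260/(525.5·205000) = 0.0671 mm
δ_BC = 50000·180/(666·205000) = 0.06592 mm
δ_CD = 8400·753/(301.7·205000) = 0.1023 mm
δ = Σδ_i = 0.2353 mm.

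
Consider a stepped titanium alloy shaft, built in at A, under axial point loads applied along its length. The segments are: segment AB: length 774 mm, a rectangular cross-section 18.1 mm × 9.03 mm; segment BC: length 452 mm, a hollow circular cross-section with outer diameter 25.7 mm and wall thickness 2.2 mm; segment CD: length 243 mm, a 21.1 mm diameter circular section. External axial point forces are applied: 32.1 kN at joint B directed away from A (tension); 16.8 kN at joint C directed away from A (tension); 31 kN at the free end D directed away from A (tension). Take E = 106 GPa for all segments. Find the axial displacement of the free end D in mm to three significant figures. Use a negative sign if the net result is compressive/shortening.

5.03 mm

Internal axial forces (sectioning from the free end, tension +): N_CD = 31 kN, N_BC = 47.8 kN, N_AB = 79.9 kN.
A_AB = 163.4 mm².
A_BC = 162.4 mm².
A_CD = 349.7 mm².
δ_AB = 79900·774/(163.4·106000) = 3.57 mm
δ_BC = 47800·452/(162.4·106000) = 1.255 mm
δ_CD = 31000·243/(349.7·106000) = 0.2032 mm
δ = Σδ_i = 5.028 mm.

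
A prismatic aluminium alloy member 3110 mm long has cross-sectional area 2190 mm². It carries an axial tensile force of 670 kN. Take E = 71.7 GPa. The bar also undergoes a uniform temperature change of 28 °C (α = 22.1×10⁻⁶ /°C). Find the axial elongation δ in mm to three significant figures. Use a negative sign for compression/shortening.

15.2 mm

δ_mech = NL/(AE) = 670000·3110/(2190·71700) = 13.27 mm.
δ_thermal = αLΔT = 22.1e-6·3110·28 = 1.924 mm.
δ = δ_mech + δ_thermal = 15.19 mm.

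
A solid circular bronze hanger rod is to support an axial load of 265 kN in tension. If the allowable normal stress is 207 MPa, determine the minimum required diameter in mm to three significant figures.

40.4 mm

Required area A ≥ P/σ_allow = 265000/207 = 1280 mm².
For a solid circular section, d ≥ √(4A/π) = 40.37 mm.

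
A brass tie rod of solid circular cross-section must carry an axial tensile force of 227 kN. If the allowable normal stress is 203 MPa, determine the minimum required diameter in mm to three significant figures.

37.7 mm

Required area A ≥ P/σ_allow = 227000/203 = 1118 mm².
For a solid circular section, d ≥ √(4A/π) = 37.73 mm.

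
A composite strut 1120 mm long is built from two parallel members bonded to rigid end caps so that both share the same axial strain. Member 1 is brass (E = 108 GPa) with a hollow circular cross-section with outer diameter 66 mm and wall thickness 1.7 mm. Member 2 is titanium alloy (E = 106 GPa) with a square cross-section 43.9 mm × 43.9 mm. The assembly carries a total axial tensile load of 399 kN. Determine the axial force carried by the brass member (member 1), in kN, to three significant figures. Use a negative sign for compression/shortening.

A_1 = 343.4 mm².
A_2 = 1927 mm².
Equal strain + equilibrium ⇒ each member carries load in proportion to AE: A₁E₁ = 37090000 N, A₂E₂ = 204300000 N, ΣAE = 241400000 N.
F₁ = P·A₁E₁/ΣAE = 399000·37090000/241400000 = 61310 N.

61.3 kN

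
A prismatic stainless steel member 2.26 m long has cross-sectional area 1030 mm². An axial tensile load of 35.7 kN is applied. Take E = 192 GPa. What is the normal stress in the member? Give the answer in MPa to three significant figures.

34.7 MPa

σ = N/A = 35700/1030 = 34.66 MPa.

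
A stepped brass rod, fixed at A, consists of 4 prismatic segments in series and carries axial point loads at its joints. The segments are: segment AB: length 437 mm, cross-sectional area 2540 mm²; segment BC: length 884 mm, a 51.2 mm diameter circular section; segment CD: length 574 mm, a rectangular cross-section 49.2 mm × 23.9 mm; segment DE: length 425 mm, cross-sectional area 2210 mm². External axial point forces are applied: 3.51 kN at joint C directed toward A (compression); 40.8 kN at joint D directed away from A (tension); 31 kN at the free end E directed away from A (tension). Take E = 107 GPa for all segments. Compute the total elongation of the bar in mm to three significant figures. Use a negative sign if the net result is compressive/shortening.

Internal axial forces (sectioning from the free end, tension +): N_DE = 31 kN, N_CD = 71.8 kN, N_BC = 68.29 kN, N_AB = 68.29 kN.
A_BC = 2059 mm².
A_CD = 1176 mm².
δ_AB = 68290·437/(2540·107000) = 0.1098 mm
δ_BC = 68290·884/(2059·107000) = 0.274 mm
δ_CD = 71800·574/(1176·107000) = 0.3276 mm
δ_DE = 31000·425/(2210·107000) = 0.05572 mm
δ = Σδ_i = 0.7671 mm.

0.767 mm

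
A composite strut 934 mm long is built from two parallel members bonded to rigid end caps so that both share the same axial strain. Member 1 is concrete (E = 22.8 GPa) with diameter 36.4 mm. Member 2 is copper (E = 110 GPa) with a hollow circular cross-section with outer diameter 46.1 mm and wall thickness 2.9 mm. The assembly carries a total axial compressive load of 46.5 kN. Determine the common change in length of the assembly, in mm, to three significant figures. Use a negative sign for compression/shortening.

-0.648 mm

A_1 = 1041 mm².
A_2 = 393.6 mm².
Equal strain + equilibrium ⇒ each member carries load in proportion to AE: A₁E₁ = 23730000 N, A₂E₂ = 43290000 N, ΣAE = 67020000 N.
δ = PL/ΣAE = -46500·934/67020000 = -0.648 mm.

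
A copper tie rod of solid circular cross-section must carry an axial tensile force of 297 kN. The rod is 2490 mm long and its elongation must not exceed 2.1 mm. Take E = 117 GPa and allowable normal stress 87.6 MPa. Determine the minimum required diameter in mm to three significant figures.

65.7 mm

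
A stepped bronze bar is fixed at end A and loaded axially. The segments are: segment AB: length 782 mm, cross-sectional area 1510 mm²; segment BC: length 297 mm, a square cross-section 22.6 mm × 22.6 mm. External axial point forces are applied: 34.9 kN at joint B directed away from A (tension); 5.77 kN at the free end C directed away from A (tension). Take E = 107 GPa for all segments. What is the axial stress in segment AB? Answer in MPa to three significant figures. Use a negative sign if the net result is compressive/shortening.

26.9 MPa

Internal axial forces (sectioning from the free end, tension +): N_BC = 5.77 kN, N_AB = 40.67 kN.
σ_AB = N_AB/A_AB = 40670/1510 = 26.93 MPa.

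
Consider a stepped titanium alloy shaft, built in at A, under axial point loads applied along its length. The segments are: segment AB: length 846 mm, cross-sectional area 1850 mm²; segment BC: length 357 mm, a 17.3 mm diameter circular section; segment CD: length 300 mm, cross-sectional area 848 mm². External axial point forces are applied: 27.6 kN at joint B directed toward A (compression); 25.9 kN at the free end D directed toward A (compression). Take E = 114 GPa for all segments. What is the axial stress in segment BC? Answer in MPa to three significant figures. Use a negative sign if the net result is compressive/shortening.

-110 MPa

Internal axial forces (sectioning from the free end, tension +): N_CD = -25.9 kN, N_BC = -25.9 kN, N_AB = -53.5 kN.
A_BC = 235.1 mm².
σ_BC = N_BC/A_BC = -25900/235.1 = -110.2 MPa.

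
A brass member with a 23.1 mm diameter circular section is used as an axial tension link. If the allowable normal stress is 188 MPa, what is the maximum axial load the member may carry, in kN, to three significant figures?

78.8 kN

A = 419.1 mm².
P_max = σ_allow · A = 188 · 419.1 = 78790 N = 78.79 kN.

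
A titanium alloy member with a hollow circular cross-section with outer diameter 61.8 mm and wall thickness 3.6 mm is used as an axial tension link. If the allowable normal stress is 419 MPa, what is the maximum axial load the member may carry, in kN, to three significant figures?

A = 658.2 mm².
P_max = σ_allow · A = 419 · 658.2 = 275800 N = 275.8 kN.

276 kN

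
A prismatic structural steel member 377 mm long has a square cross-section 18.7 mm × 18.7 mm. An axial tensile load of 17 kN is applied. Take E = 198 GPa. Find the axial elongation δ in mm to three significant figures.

0.0926 mm

A = 349.7 mm².
δ_mech = NL/(AE) = 17000·377/(349.7·198000) = 0.09256 mm.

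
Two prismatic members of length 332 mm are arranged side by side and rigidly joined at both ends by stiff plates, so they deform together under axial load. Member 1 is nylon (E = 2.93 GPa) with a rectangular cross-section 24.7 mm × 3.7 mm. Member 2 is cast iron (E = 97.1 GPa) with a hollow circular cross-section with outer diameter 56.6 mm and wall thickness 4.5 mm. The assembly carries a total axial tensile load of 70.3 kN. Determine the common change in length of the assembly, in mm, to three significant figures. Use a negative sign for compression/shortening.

0.325 mm

A_1 = 91.39 mm².
A_2 = 736.5 mm².
Equal strain + equilibrium ⇒ each member carries load in proportion to AE: A₁E₁ = 267800 N, A₂E₂ = 71520000 N, ΣAE = 71790000 N.
δ = PL/ΣAE = 70300·332/71790000 = 0.3251 mm.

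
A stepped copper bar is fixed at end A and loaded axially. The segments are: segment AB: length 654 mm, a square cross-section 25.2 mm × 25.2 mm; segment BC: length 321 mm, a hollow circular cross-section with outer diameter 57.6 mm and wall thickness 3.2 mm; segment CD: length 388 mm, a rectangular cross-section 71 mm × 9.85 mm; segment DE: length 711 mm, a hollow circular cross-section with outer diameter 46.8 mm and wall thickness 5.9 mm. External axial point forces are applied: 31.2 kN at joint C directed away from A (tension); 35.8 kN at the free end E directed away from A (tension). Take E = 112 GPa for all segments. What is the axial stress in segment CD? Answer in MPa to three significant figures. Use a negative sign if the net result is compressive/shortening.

Internal axial forces (sectioning from the free end, tension +): N_DE = 35.8 kN, N_CD = 35.8 kN, N_BC = 67 kN, N_AB = 67 kN.
A_CD = 699.4 mm².
σ_CD = N_CD/A_CD = 35800/699.4 = 51.19 MPa.

51.2 MPa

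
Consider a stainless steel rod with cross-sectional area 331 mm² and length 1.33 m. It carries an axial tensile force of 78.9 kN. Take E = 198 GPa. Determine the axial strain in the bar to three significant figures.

σ = N/A = 238.4 MPa; ε = σ/E = 238.4/198000 = 1.204e-03.

0.00120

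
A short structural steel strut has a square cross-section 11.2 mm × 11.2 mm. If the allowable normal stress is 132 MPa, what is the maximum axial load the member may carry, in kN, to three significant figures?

A = 125.4 mm².
P_max = σ_allow · A = 132 · 125.4 = 16560 N = 16.56 kN.

16.6 kN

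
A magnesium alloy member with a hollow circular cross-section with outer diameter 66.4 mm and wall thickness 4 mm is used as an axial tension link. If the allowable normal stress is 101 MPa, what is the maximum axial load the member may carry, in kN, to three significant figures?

79.2 kN

A = 784.1 mm².
P_max = σ_allow · A = 101 · 784.1 = 79200 N = 79.2 kN.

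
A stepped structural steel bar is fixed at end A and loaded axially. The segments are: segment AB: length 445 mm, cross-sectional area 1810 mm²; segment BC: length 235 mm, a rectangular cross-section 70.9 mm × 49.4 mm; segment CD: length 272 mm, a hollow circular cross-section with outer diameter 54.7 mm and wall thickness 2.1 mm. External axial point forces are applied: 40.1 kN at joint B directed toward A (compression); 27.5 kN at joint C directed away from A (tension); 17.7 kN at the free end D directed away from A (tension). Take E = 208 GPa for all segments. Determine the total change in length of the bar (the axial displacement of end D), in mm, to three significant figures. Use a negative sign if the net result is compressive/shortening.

Internal axial forces (sectioning from the free end, tension +): N_CD = 17.7 kN, N_BC = 45.2 kN, N_AB = 5.1 kN.
A_BC = 3502 mm².
A_CD = 347 mm².
δ_AB = 5100·445/(1810·208000) = 0.006028 mm
δ_BC = 45200·235/(3502·208000) = 0.01458 mm
δ_CD = 17700·272/(347·208000) = 0.0667 mm
δ = Σδ_i = 0.08731 mm.

0.0873 mm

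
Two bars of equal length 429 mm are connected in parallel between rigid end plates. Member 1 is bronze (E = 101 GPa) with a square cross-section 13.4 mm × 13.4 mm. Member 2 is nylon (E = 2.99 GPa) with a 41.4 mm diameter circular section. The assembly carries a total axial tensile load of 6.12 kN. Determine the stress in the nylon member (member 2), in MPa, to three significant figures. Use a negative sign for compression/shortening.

A_1 = 179.6 mm².
A_2 = 1346 mm².
Equal strain + equilibrium ⇒ each member carries load in proportion to AE: A₁E₁ = 18140000 N, A₂E₂ = 4025000 N, ΣAE = 22160000 N.
σ₂ = P·E₂/ΣAE = 6120·2990/22160000 = 0.8257 MPa.

0.826 MPa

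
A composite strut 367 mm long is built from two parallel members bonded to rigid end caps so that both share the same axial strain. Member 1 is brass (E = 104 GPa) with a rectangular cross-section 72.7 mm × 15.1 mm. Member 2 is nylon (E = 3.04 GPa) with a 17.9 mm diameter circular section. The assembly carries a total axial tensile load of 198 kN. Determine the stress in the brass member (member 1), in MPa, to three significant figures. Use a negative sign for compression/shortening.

179 MPa

A_1 = 1098 mm².
A_2 = 251.6 mm².
Equal strain + equilibrium ⇒ each member carries load in proportion to AE: A₁E₁ = 114200000 N, A₂E₂ = 765000 N, ΣAE = 114900000 N.
σ₁ = P·E₁/ΣAE = 198000·104000/114900000 = 179.2 MPa.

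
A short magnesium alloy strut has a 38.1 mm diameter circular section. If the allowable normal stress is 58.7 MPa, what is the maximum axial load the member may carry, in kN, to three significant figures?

A = 1140 mm².
P_max = σ_allow · A = 58.7 · 1140 = 66920 N = 66.92 kN.

66.9 kN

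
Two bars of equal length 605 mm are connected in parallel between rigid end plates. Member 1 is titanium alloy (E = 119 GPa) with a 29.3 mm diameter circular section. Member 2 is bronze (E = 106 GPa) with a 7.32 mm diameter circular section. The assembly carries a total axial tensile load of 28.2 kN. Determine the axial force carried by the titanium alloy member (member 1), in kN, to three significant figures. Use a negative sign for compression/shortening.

A_1 = 674.3 mm².
A_2 = 42.08 mm².
Equal strain + equilibrium ⇒ each member carries load in proportion to AE: A₁E₁ = 80240000 N, A₂E₂ = 4461000 N, ΣAE = 84700000 N.
F₁ = P·A₁E₁/ΣAE = 28200·80240000/84700000 = 26710 N.

26.7 kN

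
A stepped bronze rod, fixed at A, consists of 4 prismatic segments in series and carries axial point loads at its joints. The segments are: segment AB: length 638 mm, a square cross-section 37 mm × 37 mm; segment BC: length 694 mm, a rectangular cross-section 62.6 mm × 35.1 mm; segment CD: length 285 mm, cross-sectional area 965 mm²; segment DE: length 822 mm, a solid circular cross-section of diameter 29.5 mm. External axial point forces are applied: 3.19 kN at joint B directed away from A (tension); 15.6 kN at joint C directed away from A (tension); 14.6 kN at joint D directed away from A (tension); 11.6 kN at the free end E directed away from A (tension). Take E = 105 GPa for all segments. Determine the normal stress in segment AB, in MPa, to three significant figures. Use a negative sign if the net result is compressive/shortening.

Internal axial forces (sectioning from the free end, tension +): N_DE = 11.6 kN, N_CD = 26.2 kN, N_BC = 41.8 kN, N_AB = 44.99 kN.
A_AB = 1369 mm².
σ_AB = N_AB/A_AB = 44990/1369 = 32.86 MPa.

32.9 MPa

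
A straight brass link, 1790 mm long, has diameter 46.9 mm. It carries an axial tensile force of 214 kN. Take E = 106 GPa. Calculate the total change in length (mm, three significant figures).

A = 1728 mm².
δ_mech = NL/(AE) = 214000·1790/(1728·106000) = 2.092 mm.

2.09 mm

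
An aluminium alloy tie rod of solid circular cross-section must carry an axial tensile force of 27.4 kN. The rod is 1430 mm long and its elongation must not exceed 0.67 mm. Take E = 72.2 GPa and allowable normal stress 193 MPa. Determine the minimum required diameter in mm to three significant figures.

Required area A ≥ P/σ_allow = 27400/193 = 142 mm².
For a solid circular section, d ≥ √(4A/π) = 13.44 mm.
Elongation limit: A ≥ PL/(Eδ_allow) = 27400·1430/(72200·0.67) = 810 mm² ⇒ d ≥ 32.11 mm.
The elongation limit governs.

32.1 mm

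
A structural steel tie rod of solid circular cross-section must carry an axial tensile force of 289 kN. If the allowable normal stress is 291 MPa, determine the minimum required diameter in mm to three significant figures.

35.6 mm

Required area A ≥ P/σ_allow = 289000/291 = 993.1 mm².
For a solid circular section, d ≥ √(4A/π) = 35.56 mm.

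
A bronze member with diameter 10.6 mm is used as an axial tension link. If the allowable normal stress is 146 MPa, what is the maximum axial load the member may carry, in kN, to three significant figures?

A = 88.25 mm².
P_max = σ_allow · A = 146 · 88.25 = 12880 N = 12.88 kN.

12.9 kN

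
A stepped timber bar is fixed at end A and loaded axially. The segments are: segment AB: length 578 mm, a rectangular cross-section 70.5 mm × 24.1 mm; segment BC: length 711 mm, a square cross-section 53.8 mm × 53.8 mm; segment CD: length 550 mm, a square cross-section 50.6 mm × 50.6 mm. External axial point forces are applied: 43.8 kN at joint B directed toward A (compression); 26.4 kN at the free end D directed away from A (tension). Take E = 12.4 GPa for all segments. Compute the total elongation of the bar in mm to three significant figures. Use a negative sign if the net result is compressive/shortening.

0.503 mm

Internal axial forces (sectioning from the free end, tension +): N_CD = 26.4 kN, N_BC = 26.4 kN, N_AB = -17.4 kN.
A_AB = 1699 mm².
A_BC = 2894 mm².
A_CD = 2560 mm².
δ_AB = -17400·578/(1699·12400) = -0.4774 mm
δ_BC = 26400·711/(2894·12400) = 0.523 mm
δ_CD = 26400·550/(2560·12400) = 0.4573 mm
δ = Σδ_i = 0.503 mm.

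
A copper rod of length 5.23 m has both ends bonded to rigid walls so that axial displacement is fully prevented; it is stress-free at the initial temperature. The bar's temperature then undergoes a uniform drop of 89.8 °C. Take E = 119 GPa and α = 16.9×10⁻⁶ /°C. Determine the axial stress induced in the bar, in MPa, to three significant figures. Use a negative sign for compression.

181 MPa

Free thermal expansion αLΔT = 16.9e-6 · 5230 · -89.8 = -7.937 mm.
The walls impose strain ε = −(-7.937)/5230 = 1.5176e-03; σ = Eε = 119000 · 1.5176e-03 = 180.6 MPa.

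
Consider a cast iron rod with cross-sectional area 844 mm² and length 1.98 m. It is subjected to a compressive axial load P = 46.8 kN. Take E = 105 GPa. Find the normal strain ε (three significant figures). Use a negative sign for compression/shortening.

-5.28e-04

σ = N/A = -55.45 MPa; ε = σ/E = -55.45/105000 = -5.281e-04.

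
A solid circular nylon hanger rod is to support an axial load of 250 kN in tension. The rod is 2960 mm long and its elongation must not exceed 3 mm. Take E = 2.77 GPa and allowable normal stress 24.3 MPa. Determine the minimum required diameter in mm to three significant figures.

Required area A ≥ P/σ_allow = 250000/24.3 = 10290 mm².
For a solid circular section, d ≥ √(4A/π) = 114.5 mm.
Elongation limit: A ≥ PL/(Eδ_allow) = 250000·2960/(2770·3) = 89050 mm² ⇒ d ≥ 336.7 mm.
The elongation limit governs.

337 mm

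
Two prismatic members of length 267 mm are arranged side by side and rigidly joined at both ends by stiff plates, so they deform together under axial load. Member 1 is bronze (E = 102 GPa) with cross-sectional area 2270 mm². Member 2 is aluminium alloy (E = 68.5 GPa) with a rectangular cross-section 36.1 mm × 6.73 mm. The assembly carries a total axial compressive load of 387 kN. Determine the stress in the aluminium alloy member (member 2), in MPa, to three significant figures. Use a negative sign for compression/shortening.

-107 MPa

A_2 = 243 mm².
Equal strain + equilibrium ⇒ each member carries load in proportion to AE: A₁E₁ = 231500000 N, A₂E₂ = 16640000 N, ΣAE = 248200000 N.
σ₂ = P·E₂/ΣAE = -387000·68500/248200000 = -106.8 MPa.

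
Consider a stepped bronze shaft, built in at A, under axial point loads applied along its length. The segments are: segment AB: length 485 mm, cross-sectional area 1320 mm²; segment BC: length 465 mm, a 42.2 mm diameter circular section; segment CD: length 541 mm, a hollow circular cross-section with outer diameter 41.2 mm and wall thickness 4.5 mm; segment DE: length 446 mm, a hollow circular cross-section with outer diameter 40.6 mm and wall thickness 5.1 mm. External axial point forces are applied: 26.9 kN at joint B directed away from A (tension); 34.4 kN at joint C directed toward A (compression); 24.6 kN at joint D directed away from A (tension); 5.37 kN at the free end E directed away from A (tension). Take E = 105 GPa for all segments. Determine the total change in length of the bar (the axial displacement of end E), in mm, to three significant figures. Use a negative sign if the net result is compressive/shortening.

0.402 mm

Internal axial forces (sectioning from the free end, tension +): N_DE = 5.37 kN, N_CD = 29.97 kN, N_BC = -4.43 kN, N_AB = 22.47 kN.
A_BC = 1399 mm².
A_CD = 518.8 mm².
A_DE = 568.8 mm².
δ_AB = 22470·485/(1320·105000) = 0.07863 mm
δ_BC = -4430·465/(1399·105000) = -0.01403 mm
δ_CD = 29970·541/(518.8·105000) = 0.2976 mm
δ_DE = 5370·446/(568.8·105000) = 0.0401 mm
δ = Σδ_i = 0.4023 mm.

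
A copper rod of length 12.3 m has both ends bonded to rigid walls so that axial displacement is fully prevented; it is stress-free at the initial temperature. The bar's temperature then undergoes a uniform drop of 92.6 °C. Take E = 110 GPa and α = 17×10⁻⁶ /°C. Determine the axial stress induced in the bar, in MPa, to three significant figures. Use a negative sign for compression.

Free thermal expansion αLΔT = 17e-6 · 12300 · -92.6 = -19.36 mm.
The walls impose strain ε = −(-19.36)/12300 = 1.5742e-03; σ = Eε = 110000 · 1.5742e-03 = 173.2 MPa.

173 MPa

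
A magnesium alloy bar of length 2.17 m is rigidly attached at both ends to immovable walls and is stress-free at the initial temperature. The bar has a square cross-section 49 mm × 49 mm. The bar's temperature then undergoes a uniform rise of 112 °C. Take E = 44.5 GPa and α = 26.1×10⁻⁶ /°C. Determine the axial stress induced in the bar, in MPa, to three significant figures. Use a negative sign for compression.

Free thermal expansion αLΔT = 26.1e-6 · 2170 · 112 = 6.343 mm.
The walls impose strain ε = −(6.343)/2170 = -2.9232e-03; σ = Eε = 44500 · -2.9232e-03 = -130.1 MPa.

-130 MPa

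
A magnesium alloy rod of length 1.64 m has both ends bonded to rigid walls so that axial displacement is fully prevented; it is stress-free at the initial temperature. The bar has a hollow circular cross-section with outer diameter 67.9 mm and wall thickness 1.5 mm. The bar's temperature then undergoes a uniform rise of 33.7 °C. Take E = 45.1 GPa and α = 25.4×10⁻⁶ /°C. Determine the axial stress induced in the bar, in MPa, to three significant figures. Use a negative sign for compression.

-38.6 MPa

Free thermal expansion αLΔT = 25.4e-6 · 1640 · 33.7 = 1.404 mm.
The walls impose strain ε = −(1.404)/1640 = -8.5598e-04; σ = Eε = 45100 · -8.5598e-04 = -38.6 MPa.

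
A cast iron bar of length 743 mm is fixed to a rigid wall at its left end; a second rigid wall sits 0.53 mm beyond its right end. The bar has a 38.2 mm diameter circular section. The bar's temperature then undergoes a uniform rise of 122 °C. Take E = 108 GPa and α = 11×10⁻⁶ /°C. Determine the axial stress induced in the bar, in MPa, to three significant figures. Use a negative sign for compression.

Free thermal expansion αLΔT = 11e-6 · 743 · 122 = 0.9971 mm.
The walls engage after the gap closes; constrained expansion = 0.9971 − 0.53 = 0.4671 mm.
The walls impose strain ε = −(0.4671)/743 = -6.2868e-04; σ = Eε = 108000 · -6.2868e-04 = -67.9 MPa.

-67.9 MPa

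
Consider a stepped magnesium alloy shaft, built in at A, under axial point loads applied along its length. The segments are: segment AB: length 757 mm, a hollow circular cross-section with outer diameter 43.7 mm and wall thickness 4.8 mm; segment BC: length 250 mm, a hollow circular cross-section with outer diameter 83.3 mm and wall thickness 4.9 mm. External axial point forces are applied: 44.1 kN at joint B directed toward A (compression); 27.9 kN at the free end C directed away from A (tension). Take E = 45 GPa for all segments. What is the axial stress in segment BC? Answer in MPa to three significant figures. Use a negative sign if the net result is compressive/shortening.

23.1 MPa

Internal axial forces (sectioning from the free end, tension +): N_BC = 27.9 kN, N_AB = -16.2 kN.
A_BC = 1207 mm².
σ_BC = N_BC/A_BC = 27900/1207 = 23.12 MPa.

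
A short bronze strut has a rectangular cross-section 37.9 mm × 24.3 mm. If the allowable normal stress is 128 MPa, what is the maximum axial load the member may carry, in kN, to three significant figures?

118 kN

A = 921 mm².
P_max = σ_allow · A = 128 · 921 = 117900 N = 117.9 kN.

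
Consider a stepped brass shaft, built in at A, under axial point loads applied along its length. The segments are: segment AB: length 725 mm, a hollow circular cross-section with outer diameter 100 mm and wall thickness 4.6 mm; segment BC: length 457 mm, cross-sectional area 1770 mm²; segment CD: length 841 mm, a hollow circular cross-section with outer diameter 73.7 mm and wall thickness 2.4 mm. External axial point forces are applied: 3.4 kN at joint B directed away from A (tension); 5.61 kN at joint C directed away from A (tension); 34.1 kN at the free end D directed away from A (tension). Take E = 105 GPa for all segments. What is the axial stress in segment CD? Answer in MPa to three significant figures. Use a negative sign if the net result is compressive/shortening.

63.4 MPa

Internal axial forces (sectioning from the free end, tension +): N_CD = 34.1 kN, N_BC = 39.71 kN, N_AB = 43.11 kN.
A_CD = 537.6 mm².
σ_CD = N_CD/A_CD = 34100/537.6 = 63.43 MPa.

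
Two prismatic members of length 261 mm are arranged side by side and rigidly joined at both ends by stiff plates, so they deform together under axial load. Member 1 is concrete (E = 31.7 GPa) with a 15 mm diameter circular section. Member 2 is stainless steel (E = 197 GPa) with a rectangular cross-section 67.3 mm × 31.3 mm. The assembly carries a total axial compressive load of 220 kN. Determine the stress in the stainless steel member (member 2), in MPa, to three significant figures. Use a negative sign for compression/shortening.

A_1 = 176.7 mm².
A_2 = 2106 mm².
Equal strain + equilibrium ⇒ each member carries load in proportion to AE: A₁E₁ = 5602000 N, A₂E₂ = 415000000 N, ΣAE = 420600000 N.
σ₂ = P·E₂/ΣAE = -220000·197000/420600000 = -103 MPa.

-103 MPa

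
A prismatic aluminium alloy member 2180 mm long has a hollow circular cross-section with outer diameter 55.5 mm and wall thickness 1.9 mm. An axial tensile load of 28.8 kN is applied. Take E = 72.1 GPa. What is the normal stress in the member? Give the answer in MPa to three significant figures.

90.0 MPa

A = 319.9 mm².
σ = N/A = 28800/319.9 = 90.02 MPa.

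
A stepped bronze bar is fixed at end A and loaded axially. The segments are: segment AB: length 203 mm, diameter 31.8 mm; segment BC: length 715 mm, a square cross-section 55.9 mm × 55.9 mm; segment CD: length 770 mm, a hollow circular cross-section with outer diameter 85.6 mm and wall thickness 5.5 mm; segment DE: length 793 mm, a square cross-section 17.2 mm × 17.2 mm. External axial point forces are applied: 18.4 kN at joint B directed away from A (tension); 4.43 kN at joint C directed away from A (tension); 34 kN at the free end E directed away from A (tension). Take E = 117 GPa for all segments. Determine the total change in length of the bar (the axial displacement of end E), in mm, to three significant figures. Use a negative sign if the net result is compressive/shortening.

1.14 mm

Internal axial forces (sectioning from the free end, tension +): N_DE = 34 kN, N_CD = 34 kN, N_BC = 38.43 kN, N_AB = 56.83 kN.
A_AB = 794.2 mm².
A_BC = 3125 mm².
A_CD = 1384 mm².
A_DE = 295.8 mm².
δ_AB = 56830·203/(794.2·117000) = 0.1241 mm
δ_BC = 38430·715/(3125·117000) = 0.07516 mm
δ_CD = 34000·770/(1384·117000) = 0.1617 mm
δ_DE = 34000·793/(295.8·117000) = 0.7789 mm
δ = Σδ_i = 1.14 mm.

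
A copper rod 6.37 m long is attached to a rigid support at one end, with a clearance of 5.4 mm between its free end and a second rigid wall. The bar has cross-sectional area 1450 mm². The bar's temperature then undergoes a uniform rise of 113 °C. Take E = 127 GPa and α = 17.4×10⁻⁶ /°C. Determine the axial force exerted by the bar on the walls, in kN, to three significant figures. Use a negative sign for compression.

-206 kN

Free thermal expansion αLΔT = 17.4e-6 · 6370 · 113 = 12.52 mm.
The walls engage after the gap closes; constrained expansion = 12.52 − 5.4 = 7.125 mm.
The walls impose strain ε = −(7.125)/6370 = -1.1185e-03; σ = Eε = 127000 · -1.1185e-03 = -142 MPa.
Wall reaction R = σ·A = -142·1450 = -206000 N = -206 kN.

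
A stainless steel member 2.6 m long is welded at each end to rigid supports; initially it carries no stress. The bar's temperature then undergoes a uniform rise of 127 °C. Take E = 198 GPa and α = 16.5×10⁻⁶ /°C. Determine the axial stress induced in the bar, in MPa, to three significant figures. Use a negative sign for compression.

Free thermal expansion αLΔT = 16.5e-6 · 2600 · 127 = 5.448 mm.
The walls impose strain ε = −(5.448)/2600 = -2.0955e-03; σ = Eε = 198000 · -2.0955e-03 = -414.9 MPa.

-415 MPa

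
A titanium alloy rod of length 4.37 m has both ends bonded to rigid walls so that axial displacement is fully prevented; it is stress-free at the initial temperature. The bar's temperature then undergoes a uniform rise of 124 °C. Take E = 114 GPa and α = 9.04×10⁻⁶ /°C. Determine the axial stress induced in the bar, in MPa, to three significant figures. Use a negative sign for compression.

-128 MPa

Free thermal expansion αLΔT = 9.04e-6 · 4370 · 124 = 4.899 mm.
The walls impose strain ε = −(4.899)/4370 = -1.1210e-03; σ = Eε = 114000 · -1.1210e-03 = -127.8 MPa.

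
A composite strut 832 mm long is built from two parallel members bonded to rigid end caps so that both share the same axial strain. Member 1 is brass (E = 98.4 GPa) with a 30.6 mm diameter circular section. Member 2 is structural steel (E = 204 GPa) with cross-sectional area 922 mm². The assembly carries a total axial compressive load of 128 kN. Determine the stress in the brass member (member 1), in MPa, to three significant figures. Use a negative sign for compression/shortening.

A_1 = 735.4 mm².
Equal strain + equilibrium ⇒ each member carries load in proportion to AE: A₁E₁ = 72360000 N, A₂E₂ = 188100000 N, ΣAE = 260500000 N.
σ₁ = P·E₁/ΣAE = -128000·98400/260500000 = -48.36 MPa.

-48.4 MPa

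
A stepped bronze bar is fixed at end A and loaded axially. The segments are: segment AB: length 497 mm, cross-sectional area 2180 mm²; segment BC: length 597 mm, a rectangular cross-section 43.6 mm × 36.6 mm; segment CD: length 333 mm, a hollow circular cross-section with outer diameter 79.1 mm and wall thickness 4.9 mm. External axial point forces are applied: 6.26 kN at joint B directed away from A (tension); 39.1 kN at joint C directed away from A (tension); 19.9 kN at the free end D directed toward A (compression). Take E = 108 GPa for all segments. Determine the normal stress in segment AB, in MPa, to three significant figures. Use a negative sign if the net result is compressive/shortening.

11.7 MPa

Internal axial forces (sectioning from the free end, tension +): N_CD = -19.9 kN, N_BC = 19.2 kN, N_AB = 25.46 kN.
σ_AB = N_AB/A_AB = 25460/2180 = 11.68 MPa.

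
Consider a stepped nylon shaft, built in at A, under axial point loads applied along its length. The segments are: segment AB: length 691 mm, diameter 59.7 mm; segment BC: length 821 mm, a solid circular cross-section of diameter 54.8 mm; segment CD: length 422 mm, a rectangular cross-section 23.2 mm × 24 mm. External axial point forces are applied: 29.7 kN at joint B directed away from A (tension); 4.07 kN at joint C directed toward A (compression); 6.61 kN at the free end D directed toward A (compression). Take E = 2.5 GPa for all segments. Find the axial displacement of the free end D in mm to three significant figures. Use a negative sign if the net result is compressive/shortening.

Internal axial forces (sectioning from the free end, tension +): N_CD = -6.61 kN, N_BC = -10.68 kN, N_AB = 19.02 kN.
A_AB = 2799 mm².
A_BC = 2359 mm².
A_CD = 556.8 mm².
δ_AB = 19020·691/(2799·2500) = 1.878 mm
δ_BC = -10680·821/(2359·2500) = -1.487 mm
δ_CD = -6610·422/(556.8·2500) = -2.004 mm
δ = Σδ_i = -1.613 mm.

-1.61 mm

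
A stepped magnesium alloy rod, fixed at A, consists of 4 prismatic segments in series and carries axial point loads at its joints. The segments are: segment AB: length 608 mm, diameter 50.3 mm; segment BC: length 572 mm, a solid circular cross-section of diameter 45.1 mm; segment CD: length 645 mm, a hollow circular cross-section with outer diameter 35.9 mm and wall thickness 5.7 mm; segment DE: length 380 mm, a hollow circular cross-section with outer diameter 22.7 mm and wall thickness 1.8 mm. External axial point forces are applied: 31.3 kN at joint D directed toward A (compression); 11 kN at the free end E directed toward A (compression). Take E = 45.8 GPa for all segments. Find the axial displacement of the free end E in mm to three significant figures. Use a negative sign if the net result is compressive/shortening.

-2.49 mm

Internal axial forces (sectioning from the free end, tension +): N_DE = -11 kN, N_CD = -42.3 kN, N_BC = -42.3 kN, N_AB = -42.3 kN.
A_AB = 1987 mm².
A_BC = 1598 mm².
A_CD = 540.8 mm².
A_DE = 118.2 mm².
δ_AB = -42300·608/(1987·45800) = -0.2826 mm
δ_BC = -42300·572/(1598·45800) = -0.3307 mm
δ_CD = -42300·645/(540.8·45800) = -1.102 mm
δ_DE = -11000·380/(118.2·45800) = -0.7722 mm
δ = Σδ_i = -2.487 mm.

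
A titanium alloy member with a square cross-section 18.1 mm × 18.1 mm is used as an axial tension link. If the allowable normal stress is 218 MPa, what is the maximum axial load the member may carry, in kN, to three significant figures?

71.4 kN

A = 327.6 mm².
P_max = σ_allow · A = 218 · 327.6 = 71420 N = 71.42 kN.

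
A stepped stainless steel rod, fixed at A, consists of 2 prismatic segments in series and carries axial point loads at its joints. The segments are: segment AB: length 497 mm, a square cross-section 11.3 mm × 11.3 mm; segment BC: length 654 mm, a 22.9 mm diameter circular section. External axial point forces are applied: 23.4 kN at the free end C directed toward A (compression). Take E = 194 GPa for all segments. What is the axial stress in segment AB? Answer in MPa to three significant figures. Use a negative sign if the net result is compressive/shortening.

Internal axial forces (sectioning from the free end, tension +): N_BC = -23.4 kN, N_AB = -23.4 kN.
A_AB = 127.7 mm².
σ_AB = N_AB/A_AB = -23400/127.7 = -183.3 MPa.

-183 MPa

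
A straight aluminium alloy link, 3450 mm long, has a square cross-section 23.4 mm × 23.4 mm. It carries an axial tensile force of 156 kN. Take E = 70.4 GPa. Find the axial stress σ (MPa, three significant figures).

A = 547.6 mm².
σ = N/A = 156000/547.6 = 284.9 MPa.

285 MPa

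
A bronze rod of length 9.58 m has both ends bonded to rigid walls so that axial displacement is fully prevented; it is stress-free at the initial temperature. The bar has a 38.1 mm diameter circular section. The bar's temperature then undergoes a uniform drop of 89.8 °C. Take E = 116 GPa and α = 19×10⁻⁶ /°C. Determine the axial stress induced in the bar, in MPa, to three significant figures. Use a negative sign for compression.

198 MPa

Free thermal expansion αLΔT = 19e-6 · 9580 · -89.8 = -16.35 mm.
The walls impose strain ε = −(-16.35)/9580 = 1.7062e-03; σ = Eε = 116000 · 1.7062e-03 = 197.9 MPa.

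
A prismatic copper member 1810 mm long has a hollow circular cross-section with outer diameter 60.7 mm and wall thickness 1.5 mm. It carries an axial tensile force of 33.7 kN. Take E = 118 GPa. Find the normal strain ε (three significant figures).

A = 279 mm².
σ = N/A = 120.8 MPa; ε = σ/E = 120.8/118000 = 1.024e-03.

0.00102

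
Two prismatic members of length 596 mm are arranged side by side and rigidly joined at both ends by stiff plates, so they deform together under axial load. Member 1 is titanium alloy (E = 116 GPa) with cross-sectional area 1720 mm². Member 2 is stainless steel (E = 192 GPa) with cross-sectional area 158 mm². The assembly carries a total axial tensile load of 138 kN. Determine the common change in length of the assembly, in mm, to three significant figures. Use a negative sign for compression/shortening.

0.358 mm

Equal strain + equilibrium ⇒ each member carries load in proportion to AE: A₁E₁ = 199500000 N, A₂E₂ = 30340000 N, ΣAE = 229900000 N.
δ = PL/ΣAE = 138000·596/229900000 = 0.3578 mm.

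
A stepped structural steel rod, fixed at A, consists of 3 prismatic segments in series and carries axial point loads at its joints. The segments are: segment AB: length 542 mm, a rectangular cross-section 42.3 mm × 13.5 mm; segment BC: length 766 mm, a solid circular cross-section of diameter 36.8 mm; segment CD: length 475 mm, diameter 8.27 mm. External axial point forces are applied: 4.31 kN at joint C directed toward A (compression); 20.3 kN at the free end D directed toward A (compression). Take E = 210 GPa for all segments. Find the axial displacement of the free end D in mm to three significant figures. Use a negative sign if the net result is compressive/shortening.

Internal axial forces (sectioning from the free end, tension +): N_CD = -20.3 kN, N_BC = -24.61 kN, N_AB = -24.61 kN.
A_AB = 571 mm².
A_BC = 1064 mm².
A_CD = 53.72 mm².
δ_AB = -24610·542/(571·210000) = -0.1112 mm
δ_BC = -24610·766/(1064·210000) = -0.0844 mm
δ_CD = -20300·475/(53.72·210000) = -0.8548 mm
δ = Σδ_i = -1.05 mm.

-1.05 mm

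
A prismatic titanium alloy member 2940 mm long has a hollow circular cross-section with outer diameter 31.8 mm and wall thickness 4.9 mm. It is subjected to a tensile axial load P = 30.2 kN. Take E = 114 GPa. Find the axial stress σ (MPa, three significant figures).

A = 414.1 mm².
σ = N/A = 30200/414.1 = 72.93 MPa.

72.9 MPa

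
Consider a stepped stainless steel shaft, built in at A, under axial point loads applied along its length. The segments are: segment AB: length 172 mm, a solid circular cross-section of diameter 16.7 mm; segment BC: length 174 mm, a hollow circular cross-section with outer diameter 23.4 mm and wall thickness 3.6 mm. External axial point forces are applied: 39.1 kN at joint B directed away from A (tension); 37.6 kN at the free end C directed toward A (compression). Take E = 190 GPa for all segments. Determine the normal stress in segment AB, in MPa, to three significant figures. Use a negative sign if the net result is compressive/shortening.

6.85 MPa

Internal axial forces (sectioning from the free end, tension +): N_BC = -37.6 kN, N_AB = 1.5 kN.
A_AB = 219 mm².
σ_AB = N_AB/A_AB = 1500/219 = 6.848 MPa.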